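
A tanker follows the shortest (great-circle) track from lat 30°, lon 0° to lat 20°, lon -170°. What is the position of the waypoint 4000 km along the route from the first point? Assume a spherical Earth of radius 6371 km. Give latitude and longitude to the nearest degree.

≈ lat 64°, lon -17°

The haversine formula gives a central angle δ ≈ 2.253 rad (129.1°) between the endpoints. The total great-circle distance is δ·R ≈ 2.253 × 6371 ≈ 14353 km, so the target fraction is f = 4000/14353 ≈ 0.279.
Interpolate at f ≈ 0.279 with slerp weights a = sin((1−f)δ)/sin δ ≈ 1.286, b = sin(fδ)/sin δ ≈ 0.757.
p = a·p₁ + b·p₂ ≈ (0.414, -0.123, 0.902); φ = arcsin(p_z) ≈ 64.42°, λ = atan2(p_y, p_x) ≈ -16.62°.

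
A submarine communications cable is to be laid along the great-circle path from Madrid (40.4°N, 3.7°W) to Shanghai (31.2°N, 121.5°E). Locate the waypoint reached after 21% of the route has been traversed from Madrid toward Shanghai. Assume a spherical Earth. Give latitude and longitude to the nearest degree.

Convert each endpoint to a unit vector on the sphere (x = cos φ cos λ, y = cos φ sin λ, z = sin φ).
The central angle between the endpoints is δ = arccos(p₁·p₂) ≈ 1.611 rad (92.3°).
Interpolate at f = 0.21 with slerp weights a = sin((1−f)δ)/sin δ ≈ 0.957, b = sin(fδ)/sin δ ≈ 0.332.
p = a·p₁ + b·p₂ ≈ (0.579, 0.195, 0.792); φ = arcsin(p_z) ≈ 52.37°, λ = atan2(p_y, p_x) ≈ 18.64°.

≈ 52°N, 19°E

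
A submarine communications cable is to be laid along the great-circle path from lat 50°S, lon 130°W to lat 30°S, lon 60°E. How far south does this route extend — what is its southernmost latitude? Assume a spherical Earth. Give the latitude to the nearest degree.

The great circle lies in the plane with unit normal n̂ = (p₁ × p₂)/|p₁ × p₂|.
Here n̂_z ≈ -0.098; the vertex latitude is φ_max = arccos|n̂_z| ≈ 84.4°.
Check via Clairaut: cos φ_max = |cos φ₁| · sin C = cos(50.0°)·sin(171.2°) ≈ 0.098, again giving ≈ 84.4°.

≈ 84°S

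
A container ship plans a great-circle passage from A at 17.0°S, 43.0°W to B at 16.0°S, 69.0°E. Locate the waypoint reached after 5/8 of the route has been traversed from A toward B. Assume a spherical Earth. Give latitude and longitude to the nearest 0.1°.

Write both endpoints as unit vectors p₁, p₂ with components (cos φ cos λ, cos φ sin λ, sin φ).
The central angle between the endpoints is δ = arccos(p₁·p₂) ≈ 1.838 rad (105.3°).
Interpolate at f = 5/8 with slerp weights a = sin((1−f)δ)/sin δ ≈ 0.659, b = sin(fδ)/sin δ ≈ 0.946.
p = a·p₁ + b·p₂ ≈ (0.787, 0.419, -0.453); φ = arcsin(p_z) ≈ -26.96°, λ = atan2(p_y, p_x) ≈ 28.02°.

≈ 27.0°S, 28.0°E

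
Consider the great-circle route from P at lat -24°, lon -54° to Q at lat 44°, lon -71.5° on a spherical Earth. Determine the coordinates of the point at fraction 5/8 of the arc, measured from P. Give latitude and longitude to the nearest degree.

Convert each endpoint to a unit vector on the sphere (x = cos φ cos λ, y = cos φ sin λ, z = sin φ).
The central angle between the endpoints is δ = arccos(p₁·p₂) ≈ 1.219 rad (69.9°).
Interpolate at f = 5/8 with slerp weights a = sin((1−f)δ)/sin δ ≈ 0.470, b = sin(fδ)/sin δ ≈ 0.735.
p = a·p₁ + b·p₂ ≈ (0.420, -0.849, 0.320); φ = arcsin(p_z) ≈ 18.64°, λ = atan2(p_y, p_x) ≈ -63.66°.

≈ lat 19°, lon -64°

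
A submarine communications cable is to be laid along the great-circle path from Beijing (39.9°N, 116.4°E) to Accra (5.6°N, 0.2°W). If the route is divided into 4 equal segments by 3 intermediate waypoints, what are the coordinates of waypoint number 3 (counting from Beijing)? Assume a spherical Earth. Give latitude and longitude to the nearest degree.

≈ 23°N, 20°E

The haversine formula gives a central angle δ ≈ 1.854 rad (106.2°) between the endpoints.
Interpolate at f = 3/4 with slerp weights a = sin((1−f)δ)/sin δ ≈ 0.466, b = sin(fδ)/sin δ ≈ 1.025.
p = a·p₁ + b·p₂ ≈ (0.861, 0.316, 0.399); φ = arcsin(p_z) ≈ 23.49°, λ = atan2(p_y, p_x) ≈ 20.18°.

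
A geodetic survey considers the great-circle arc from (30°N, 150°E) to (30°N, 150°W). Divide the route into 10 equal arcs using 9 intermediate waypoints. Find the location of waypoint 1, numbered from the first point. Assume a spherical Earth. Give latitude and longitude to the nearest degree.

≈ (31°N, 156°E)

Convert each endpoint to a unit vector on the sphere (x = cos φ cos λ, y = cos φ sin λ, z = sin φ).
The central angle between the endpoints is δ = arccos(p₁·p₂) ≈ 0.896 rad (51.3°).
Interpolate at f = 1/10 with slerp weights a = sin((1−f)δ)/sin δ ≈ 0.924, b = sin(fδ)/sin δ ≈ 0.115.
p = a·p₁ + b·p₂ ≈ (-0.779, 0.351, 0.519); φ = arcsin(p_z) ≈ 31.30°, λ = atan2(p_y, p_x) ≈ 155.77°.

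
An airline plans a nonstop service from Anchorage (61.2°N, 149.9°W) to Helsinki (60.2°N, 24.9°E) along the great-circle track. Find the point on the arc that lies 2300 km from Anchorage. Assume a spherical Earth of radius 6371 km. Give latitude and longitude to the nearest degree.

≈ 82°N, 142°W

Write both endpoints as unit vectors p₁, p₂ with components (cos φ cos λ, cos φ sin λ, sin φ).
The central angle between the endpoints is δ = arccos(p₁·p₂) ≈ 1.022 rad (58.5°). The total great-circle distance is δ·R ≈ 1.022 × 6371 ≈ 6509 km, so the target fraction is f = 2300/6509 ≈ 0.353.
Interpolate at f ≈ 0.353 with slerp weights a = sin((1−f)δ)/sin δ ≈ 0.719, b = sin(fδ)/sin δ ≈ 0.414.
p = a·p₁ + b·p₂ ≈ (-0.113, -0.087, 0.990); φ = arcsin(p_z) ≈ 81.79°, λ = atan2(p_y, p_x) ≈ -142.40°.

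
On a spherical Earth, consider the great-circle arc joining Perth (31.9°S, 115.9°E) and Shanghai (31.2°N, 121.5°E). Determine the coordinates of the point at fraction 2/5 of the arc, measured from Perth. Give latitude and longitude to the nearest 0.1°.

≈ (6.7°S, 118.2°E)

Write both endpoints as unit vectors p₁, p₂ with components (cos φ cos λ, cos φ sin λ, sin φ).
The central angle between the endpoints is δ = arccos(p₁·p₂) ≈ 1.105 rad (63.3°).
Interpolate at f = 2/5 with slerp weights a = sin((1−f)δ)/sin δ ≈ 0.689, b = sin(fδ)/sin δ ≈ 0.479.
p = a·p₁ + b·p₂ ≈ (-0.469, 0.875, -0.116); φ = arcsin(p_z) ≈ -6.66°, λ = atan2(p_y, p_x) ≈ 118.21°.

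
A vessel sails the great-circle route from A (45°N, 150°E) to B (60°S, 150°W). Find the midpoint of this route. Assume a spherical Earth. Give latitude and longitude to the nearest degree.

Write both endpoints as unit vectors p₁, p₂ with components (cos φ cos λ, cos φ sin λ, sin φ).
The central angle between the endpoints is δ = arccos(p₁·p₂) ≈ 2.021 rad (115.8°).
Interpolate at f = 1/2 with slerp weights a = sin((1−f)δ)/sin δ ≈ 0.941, b = sin(fδ)/sin δ ≈ 0.941.
p = a·p₁ + b·p₂ ≈ (-0.984, 0.097, -0.150); φ = arcsin(p_z) ≈ -8.60°, λ = atan2(p_y, p_x) ≈ 174.34°.

≈ (9°S, 174°E)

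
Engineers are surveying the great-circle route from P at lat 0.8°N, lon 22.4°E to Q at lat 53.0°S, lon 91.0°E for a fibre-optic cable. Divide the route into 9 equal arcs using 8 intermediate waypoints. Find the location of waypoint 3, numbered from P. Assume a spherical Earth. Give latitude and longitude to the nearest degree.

≈ lat 20°S, lon 38°E

The haversine formula gives a central angle δ ≈ 1.361 rad (78.0°) between the endpoints.
Interpolate at f = 3/9 with slerp weights a = sin((1−f)δ)/sin δ ≈ 0.805, b = sin(fδ)/sin δ ≈ 0.448.
p = a·p₁ + b·p₂ ≈ (0.740, 0.577, -0.347); φ = arcsin(p_z) ≈ -20.28°, λ = atan2(p_y, p_x) ≈ 37.92°.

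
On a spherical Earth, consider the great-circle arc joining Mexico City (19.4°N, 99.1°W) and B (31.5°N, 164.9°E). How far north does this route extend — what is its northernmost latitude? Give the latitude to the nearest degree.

The great circle lies in the plane with unit normal n̂ = (p₁ × p₂)/|p₁ × p₂|.
Here n̂_z ≈ -0.803; the vertex latitude is φ_max = arccos|n̂_z| ≈ 36.6°.
Check via Clairaut: cos φ_max = |cos φ₁| · sin C = cos(19.4°)·sin(58.4°) ≈ 0.803, again giving ≈ 36.6°.

≈ 37°N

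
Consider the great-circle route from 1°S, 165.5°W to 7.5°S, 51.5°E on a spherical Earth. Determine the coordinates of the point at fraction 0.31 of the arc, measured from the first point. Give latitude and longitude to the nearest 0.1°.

Convert each endpoint to a unit vector on the sphere (x = cos φ cos λ, y = cos φ sin λ, z = sin φ).
The central angle between the endpoints is δ = arccos(p₁·p₂) ≈ 2.481 rad (142.1°).
Interpolate at f = 0.31 with slerp weights a = sin((1−f)δ)/sin δ ≈ 1.613, b = sin(fδ)/sin δ ≈ 1.133.
p = a·p₁ + b·p₂ ≈ (-0.862, 0.475, -0.176); φ = arcsin(p_z) ≈ -10.14°, λ = atan2(p_y, p_x) ≈ 151.14°.

≈ 10.1°S, 151.1°E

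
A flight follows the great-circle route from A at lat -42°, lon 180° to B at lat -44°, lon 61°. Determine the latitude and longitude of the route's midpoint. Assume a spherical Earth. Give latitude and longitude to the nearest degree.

Convert each endpoint to a unit vector on the sphere (x = cos φ cos λ, y = cos φ sin λ, z = sin φ).
The central angle between the endpoints is δ = arccos(p₁·p₂) ≈ 1.364 rad (78.1°).
Interpolate at f = 1/2 with slerp weights a = sin((1−f)δ)/sin δ ≈ 0.644, b = sin(fδ)/sin δ ≈ 0.644.
p = a·p₁ + b·p₂ ≈ (-0.254, 0.405, -0.878); φ = arcsin(p_z) ≈ -61.43°, λ = atan2(p_y, p_x) ≈ 122.08°.

≈ lat -61°, lon 122°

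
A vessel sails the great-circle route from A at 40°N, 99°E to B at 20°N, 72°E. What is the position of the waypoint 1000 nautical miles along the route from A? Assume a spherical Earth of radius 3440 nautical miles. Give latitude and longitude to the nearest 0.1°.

≈ 29.8°N, 82.9°E

Write both endpoints as unit vectors p₁, p₂ with components (cos φ cos λ, cos φ sin λ, sin φ).
The central angle between the endpoints is δ = arccos(p₁·p₂) ≈ 0.533 rad (30.5°). The total great-circle distance is δ·R ≈ 0.533 × 3440 ≈ 1834 nmi, so the target fraction is f = 1000/1834 ≈ 0.545.
Interpolate at f ≈ 0.545 with slerp weights a = sin((1−f)δ)/sin δ ≈ 0.472, b = sin(fδ)/sin δ ≈ 0.564.
p = a·p₁ + b·p₂ ≈ (0.107, 0.861, 0.496); φ = arcsin(p_z) ≈ 29.77°, λ = atan2(p_y, p_x) ≈ 82.91°.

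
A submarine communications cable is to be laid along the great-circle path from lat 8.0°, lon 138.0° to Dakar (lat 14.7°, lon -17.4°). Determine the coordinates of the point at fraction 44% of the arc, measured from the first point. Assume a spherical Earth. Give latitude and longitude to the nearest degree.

≈ lat 42°, lon 75°

Convert each endpoint to a unit vector on the sphere (x = cos φ cos λ, y = cos φ sin λ, z = sin φ).
The central angle between the endpoints is δ = arccos(p₁·p₂) ≈ 2.560 rad (146.7°).
Interpolate at f = 0.44 with slerp weights a = sin((1−f)δ)/sin δ ≈ 1.803, b = sin(fδ)/sin δ ≈ 1.644.
p = a·p₁ + b·p₂ ≈ (0.190, 0.719, 0.668); φ = arcsin(p_z) ≈ 41.92°, λ = atan2(p_y, p_x) ≈ 75.21°.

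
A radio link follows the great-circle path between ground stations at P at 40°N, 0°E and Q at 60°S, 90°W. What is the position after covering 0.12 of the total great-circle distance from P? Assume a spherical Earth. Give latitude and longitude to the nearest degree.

Write both endpoints as unit vectors p₁, p₂ with components (cos φ cos λ, cos φ sin λ, sin φ).
The central angle between the endpoints is δ = arccos(p₁·p₂) ≈ 2.161 rad (123.8°).
Interpolate at f = 0.12 with slerp weights a = sin((1−f)δ)/sin δ ≈ 1.138, b = sin(fδ)/sin δ ≈ 0.309.
p = a·p₁ + b·p₂ ≈ (0.872, -0.154, 0.464); φ = arcsin(p_z) ≈ 27.67°, λ = atan2(p_y, p_x) ≈ -10.04°.

≈ 28°N, 10°W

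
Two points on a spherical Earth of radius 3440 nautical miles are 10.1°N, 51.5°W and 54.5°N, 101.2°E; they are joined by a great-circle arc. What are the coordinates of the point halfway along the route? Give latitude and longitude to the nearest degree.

Convert each endpoint to a unit vector on the sphere (x = cos φ cos λ, y = cos φ sin λ, z = sin φ).
The central angle between the endpoints is δ = arccos(p₁·p₂) ≈ 1.945 rad (111.4°).
Interpolate at f = 1/2 with slerp weights a = sin((1−f)δ)/sin δ ≈ 0.888, b = sin(fδ)/sin δ ≈ 0.888.
p = a·p₁ + b·p₂ ≈ (0.444, -0.178, 0.878); φ = arcsin(p_z) ≈ 61.43°, λ = atan2(p_y, p_x) ≈ -21.88°.

≈ 61°N, 22°W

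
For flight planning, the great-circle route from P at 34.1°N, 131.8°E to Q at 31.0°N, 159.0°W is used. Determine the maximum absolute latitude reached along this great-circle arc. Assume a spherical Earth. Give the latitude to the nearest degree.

≈ 38°N

The great circle lies in the plane with unit normal n̂ = (p₁ × p₂)/|p₁ × p₂|.
Here n̂_z ≈ +0.789; the vertex latitude is φ_max = arccos|n̂_z| ≈ 37.9°.
Check via Clairaut: cos φ_max = |cos φ₁| · sin C = cos(34.1°)·sin(72.3°) ≈ 0.789, again giving ≈ 37.9°.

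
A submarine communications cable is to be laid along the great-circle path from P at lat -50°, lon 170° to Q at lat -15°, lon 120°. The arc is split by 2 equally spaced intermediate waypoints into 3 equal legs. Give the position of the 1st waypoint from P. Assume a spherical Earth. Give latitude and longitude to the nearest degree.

≈ lat -41°, lon 148°

The haversine formula gives a central angle δ ≈ 0.931 rad (53.3°) between the endpoints.
Interpolate at f = 1/3 with slerp weights a = sin((1−f)δ)/sin δ ≈ 0.725, b = sin(fδ)/sin δ ≈ 0.381.
p = a·p₁ + b·p₂ ≈ (-0.643, 0.399, -0.654); φ = arcsin(p_z) ≈ -40.83°, λ = atan2(p_y, p_x) ≈ 148.15°.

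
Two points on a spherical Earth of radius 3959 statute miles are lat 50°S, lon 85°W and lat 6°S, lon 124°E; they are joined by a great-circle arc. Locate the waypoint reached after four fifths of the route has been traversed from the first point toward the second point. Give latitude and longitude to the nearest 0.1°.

≈ lat 28.0°S, lon 133.3°E

Write both endpoints as unit vectors p₁, p₂ with components (cos φ cos λ, cos φ sin λ, sin φ).
The central angle between the endpoints is δ = arccos(p₁·p₂) ≈ 2.070 rad (118.6°).
Interpolate at f = 4/5 with slerp weights a = sin((1−f)δ)/sin δ ≈ 0.458, b = sin(fδ)/sin δ ≈ 1.135.
p = a·p₁ + b·p₂ ≈ (-0.606, 0.642, -0.470); φ = arcsin(p_z) ≈ -28.02°, λ = atan2(p_y, p_x) ≈ 133.31°.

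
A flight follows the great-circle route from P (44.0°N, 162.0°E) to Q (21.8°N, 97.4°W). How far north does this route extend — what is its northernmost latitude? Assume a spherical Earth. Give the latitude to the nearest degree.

≈ 49°N

The great circle lies in the plane with unit normal n̂ = (p₁ × p₂)/|p₁ × p₂|.
Here n̂_z ≈ +0.663; the vertex latitude is φ_max = arccos|n̂_z| ≈ 48.5°.
Check via Clairaut: cos φ_max = |cos φ₁| · sin C = cos(44.0°)·sin(67.1°) ≈ 0.663, again giving ≈ 48.5°.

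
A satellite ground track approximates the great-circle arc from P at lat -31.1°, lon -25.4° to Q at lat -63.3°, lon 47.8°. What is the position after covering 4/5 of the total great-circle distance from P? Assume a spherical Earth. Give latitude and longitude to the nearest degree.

≈ lat -61°, lon 24°

Convert each endpoint to a unit vector on the sphere (x = cos φ cos λ, y = cos φ sin λ, z = sin φ).
The central angle between the endpoints is δ = arccos(p₁·p₂) ≈ 0.961 rad (55.1°).
Interpolate at f = 4/5 with slerp weights a = sin((1−f)δ)/sin δ ≈ 0.233, b = sin(fδ)/sin δ ≈ 0.848.
p = a·p₁ + b·p₂ ≈ (0.436, 0.197, -0.878); φ = arcsin(p_z) ≈ -61.41°, λ = atan2(p_y, p_x) ≈ 24.27°.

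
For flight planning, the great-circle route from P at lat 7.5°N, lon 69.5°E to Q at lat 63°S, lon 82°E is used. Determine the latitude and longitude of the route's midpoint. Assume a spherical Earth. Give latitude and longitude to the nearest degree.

Convert each endpoint to a unit vector on the sphere (x = cos φ cos λ, y = cos φ sin λ, z = sin φ).
The central angle between the endpoints is δ = arccos(p₁·p₂) ≈ 1.242 rad (71.1°).
Interpolate at f = 1/2 with slerp weights a = sin((1−f)δ)/sin δ ≈ 0.615, b = sin(fδ)/sin δ ≈ 0.615.
p = a·p₁ + b·p₂ ≈ (0.252, 0.847, -0.467); φ = arcsin(p_z) ≈ -27.87°, λ = atan2(p_y, p_x) ≈ 73.42°.

≈ lat 28°S, lon 73°E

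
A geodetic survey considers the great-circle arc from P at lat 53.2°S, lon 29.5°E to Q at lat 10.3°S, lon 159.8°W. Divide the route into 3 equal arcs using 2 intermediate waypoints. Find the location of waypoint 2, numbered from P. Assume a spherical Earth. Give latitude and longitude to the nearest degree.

≈ lat 49°S, lon 166°W

Write both endpoints as unit vectors p₁, p₂ with components (cos φ cos λ, cos φ sin λ, sin φ).
The central angle between the endpoints is δ = arccos(p₁·p₂) ≈ 2.025 rad (116.0°).
Interpolate at f = 2/3 with slerp weights a = sin((1−f)δ)/sin δ ≈ 0.695, b = sin(fδ)/sin δ ≈ 1.086.
p = a·p₁ + b·p₂ ≈ (-0.640, -0.164, -0.751); φ = arcsin(p_z) ≈ -48.66°, λ = atan2(p_y, p_x) ≈ -165.65°.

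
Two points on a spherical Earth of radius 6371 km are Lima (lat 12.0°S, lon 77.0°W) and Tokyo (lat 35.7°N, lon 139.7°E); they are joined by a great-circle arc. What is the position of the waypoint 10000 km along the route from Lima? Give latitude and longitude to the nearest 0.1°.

From cos δ = sin φ₁ sin φ₂ + cos φ₁ cos φ₂ cos Δλ, the central angle is δ ≈ 2.431 rad (139.3°). The total great-circle distance is δ·R ≈ 2.431 × 6371 ≈ 15490 km, so the target fraction is f = 10000/15490 ≈ 0.646.
Interpolate at f ≈ 0.646 with slerp weights a = sin((1−f)δ)/sin δ ≈ 1.164, b = sin(fδ)/sin δ ≈ 1.534.
p = a·p₁ + b·p₂ ≈ (-0.694, -0.304, 0.653); φ = arcsin(p_z) ≈ 40.77°, λ = atan2(p_y, p_x) ≈ -156.35°.

≈ lat 40.8°N, lon 156.3°W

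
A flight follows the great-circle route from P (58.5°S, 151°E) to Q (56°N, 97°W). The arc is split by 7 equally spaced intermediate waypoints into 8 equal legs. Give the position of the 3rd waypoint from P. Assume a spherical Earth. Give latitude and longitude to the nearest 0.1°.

The haversine formula gives a central angle δ ≈ 2.526 rad (144.7°) between the endpoints.
Interpolate at f = 3/8 with slerp weights a = sin((1−f)δ)/sin δ ≈ 1.731, b = sin(fδ)/sin δ ≈ 1.405.
p = a·p₁ + b·p₂ ≈ (-0.887, -0.341, -0.311); φ = arcsin(p_z) ≈ -18.12°, λ = atan2(p_y, p_x) ≈ -158.94°.

≈ (18.1°S, 158.9°W)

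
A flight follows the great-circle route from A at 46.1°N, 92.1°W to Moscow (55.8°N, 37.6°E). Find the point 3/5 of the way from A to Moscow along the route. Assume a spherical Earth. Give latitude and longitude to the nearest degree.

From cos δ = sin φ₁ sin φ₂ + cos φ₁ cos φ₂ cos Δλ, the central angle is δ ≈ 1.216 rad (69.7°).
Interpolate at f = 3/5 with slerp weights a = sin((1−f)δ)/sin δ ≈ 0.499, b = sin(fδ)/sin δ ≈ 0.711.
p = a·p₁ + b·p₂ ≈ (0.304, -0.102, 0.947); φ = arcsin(p_z) ≈ 71.31°, λ = atan2(p_y, p_x) ≈ -18.49°.

≈ 71°N, 18°W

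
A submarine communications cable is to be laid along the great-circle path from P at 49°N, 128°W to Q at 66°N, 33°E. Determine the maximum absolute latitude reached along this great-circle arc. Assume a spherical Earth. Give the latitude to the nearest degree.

≈ 84°N

The great circle lies in the plane with unit normal n̂ = (p₁ × p₂)/|p₁ × p₂|.
Here n̂_z ≈ +0.097; the vertex latitude is φ_max = arccos|n̂_z| ≈ 84.5°.
Check via Clairaut: cos φ_max = |cos φ₁| · sin C = cos(49.0°)·sin(8.5°) ≈ 0.097, again giving ≈ 84.5°.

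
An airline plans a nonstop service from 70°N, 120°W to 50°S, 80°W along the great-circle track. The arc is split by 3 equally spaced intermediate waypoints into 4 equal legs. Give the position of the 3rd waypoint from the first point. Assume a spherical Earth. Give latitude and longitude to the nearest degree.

≈ 20°S, 88°W

Write both endpoints as unit vectors p₁, p₂ with components (cos φ cos λ, cos φ sin λ, sin φ).
The central angle between the endpoints is δ = arccos(p₁·p₂) ≈ 2.155 rad (123.5°).
Interpolate at f = 3/4 with slerp weights a = sin((1−f)δ)/sin δ ≈ 0.615, b = sin(fδ)/sin δ ≈ 1.197.
p = a·p₁ + b·p₂ ≈ (0.028, -0.940, -0.339); φ = arcsin(p_z) ≈ -19.84°, λ = atan2(p_y, p_x) ≈ -88.26°.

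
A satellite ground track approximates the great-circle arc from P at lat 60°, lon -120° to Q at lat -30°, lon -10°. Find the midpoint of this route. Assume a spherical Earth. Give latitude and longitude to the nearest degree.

Convert each endpoint to a unit vector on the sphere (x = cos φ cos λ, y = cos φ sin λ, z = sin φ).
The central angle between the endpoints is δ = arccos(p₁·p₂) ≈ 2.191 rad (125.5°).
Interpolate at f = 1/2 with slerp weights a = sin((1−f)δ)/sin δ ≈ 1.093, b = sin(fδ)/sin δ ≈ 1.093.
p = a·p₁ + b·p₂ ≈ (0.659, -0.637, 0.400); φ = arcsin(p_z) ≈ 23.57°, λ = atan2(p_y, p_x) ≈ -44.06°.

≈ lat 24°, lon -44°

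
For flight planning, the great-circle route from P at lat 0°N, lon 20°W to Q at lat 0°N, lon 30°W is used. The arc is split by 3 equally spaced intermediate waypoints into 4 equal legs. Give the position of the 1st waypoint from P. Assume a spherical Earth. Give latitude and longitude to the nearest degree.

Convert each endpoint to a unit vector on the sphere (x = cos φ cos λ, y = cos φ sin λ, z = sin φ).
The central angle between the endpoints is δ = arccos(p₁·p₂) ≈ 0.175 rad (10.0°).
Interpolate at f = 1/4 with slerp weights a = sin((1−f)δ)/sin δ ≈ 0.752, b = sin(fδ)/sin δ ≈ 0.251.
p = a·p₁ + b·p₂ ≈ (0.924, -0.383, 0.000); φ = arcsin(p_z) ≈ 0.00°, λ = atan2(p_y, p_x) ≈ -22.50°.

≈ lat 0°N, lon 22°W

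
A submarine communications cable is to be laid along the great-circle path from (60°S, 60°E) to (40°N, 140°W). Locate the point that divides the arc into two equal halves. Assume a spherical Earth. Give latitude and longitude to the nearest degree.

≈ (33°S, 170°W)

From cos δ = sin φ₁ sin φ₂ + cos φ₁ cos φ₂ cos Δλ, the central angle is δ ≈ 2.730 rad (156.4°).
Interpolate at f = 1/2 with slerp weights a = sin((1−f)δ)/sin δ ≈ 2.448, b = sin(fδ)/sin δ ≈ 2.448.
p = a·p₁ + b·p₂ ≈ (-0.825, -0.145, -0.547); φ = arcsin(p_z) ≈ -33.13°, λ = atan2(p_y, p_x) ≈ -170.00°.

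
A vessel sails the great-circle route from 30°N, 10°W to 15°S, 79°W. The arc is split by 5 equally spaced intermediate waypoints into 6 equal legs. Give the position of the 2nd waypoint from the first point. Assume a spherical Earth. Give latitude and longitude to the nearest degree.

Write both endpoints as unit vectors p₁, p₂ with components (cos φ cos λ, cos φ sin λ, sin φ).
The central angle between the endpoints is δ = arccos(p₁·p₂) ≈ 1.400 rad (80.2°).
Interpolate at f = 2/6 with slerp weights a = sin((1−f)δ)/sin δ ≈ 0.815, b = sin(fδ)/sin δ ≈ 0.456.
p = a·p₁ + b·p₂ ≈ (0.780, -0.555, 0.290); φ = arcsin(p_z) ≈ 16.83°, λ = atan2(p_y, p_x) ≈ -35.47°.

≈ 17°N, 35°W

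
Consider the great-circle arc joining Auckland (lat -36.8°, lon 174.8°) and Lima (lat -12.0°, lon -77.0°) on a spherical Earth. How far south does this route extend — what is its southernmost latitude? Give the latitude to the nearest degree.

The great circle lies in the plane with unit normal n̂ = (p₁ × p₂)/|p₁ × p₂|.
Here n̂_z ≈ +0.749; the vertex latitude is φ_max = arccos|n̂_z| ≈ 41.5°.

≈ -41°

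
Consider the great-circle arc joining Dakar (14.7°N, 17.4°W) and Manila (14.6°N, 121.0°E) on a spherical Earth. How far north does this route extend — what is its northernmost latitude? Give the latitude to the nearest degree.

The great circle lies in the plane with unit normal n̂ = (p₁ × p₂)/|p₁ × p₂|.
Here n̂_z ≈ +0.805; the vertex latitude is φ_max = arccos|n̂_z| ≈ 36.4°.
Check via Clairaut: cos φ_max = |cos φ₁| · sin C = cos(14.7°)·sin(56.4°) ≈ 0.805, again giving ≈ 36.4°.

≈ 36°N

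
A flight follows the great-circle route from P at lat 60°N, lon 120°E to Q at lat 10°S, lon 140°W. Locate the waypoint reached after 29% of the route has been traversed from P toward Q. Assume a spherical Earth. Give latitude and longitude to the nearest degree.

≈ lat 50°N, lon 171°E

From cos δ = sin φ₁ sin φ₂ + cos φ₁ cos φ₂ cos Δλ, the central angle is δ ≈ 1.809 rad (103.6°).
Interpolate at f = 0.29 with slerp weights a = sin((1−f)δ)/sin δ ≈ 0.987, b = sin(fδ)/sin δ ≈ 0.515.
p = a·p₁ + b·p₂ ≈ (-0.636, 0.101, 0.765); φ = arcsin(p_z) ≈ 49.94°, λ = atan2(p_y, p_x) ≈ 170.96°.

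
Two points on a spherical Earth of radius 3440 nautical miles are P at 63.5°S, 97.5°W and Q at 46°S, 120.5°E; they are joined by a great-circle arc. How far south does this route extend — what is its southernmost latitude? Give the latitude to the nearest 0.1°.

The great circle lies in the plane with unit normal n̂ = (p₁ × p₂)/|p₁ × p₂|.
Here n̂_z ≈ -0.208; the vertex latitude is φ_max = arccos|n̂_z| ≈ 78.0°.
Check via Clairaut: cos φ_max = |cos φ₁| · sin C = cos(63.5°)·sin(152.2°) ≈ 0.208, again giving ≈ 78.0°.

≈ 78.0°S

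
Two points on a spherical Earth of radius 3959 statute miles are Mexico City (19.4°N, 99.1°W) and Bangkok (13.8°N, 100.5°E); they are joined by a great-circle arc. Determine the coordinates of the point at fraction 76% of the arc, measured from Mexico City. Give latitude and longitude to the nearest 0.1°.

≈ 41.7°N, 122.9°E

The haversine formula gives a central angle δ ≈ 2.471 rad (141.6°) between the endpoints.
Interpolate at f = 0.76 with slerp weights a = sin((1−f)δ)/sin δ ≈ 0.900, b = sin(fδ)/sin δ ≈ 1.534.
p = a·p₁ + b·p₂ ≈ (-0.406, 0.627, 0.665); φ = arcsin(p_z) ≈ 41.68°, λ = atan2(p_y, p_x) ≈ 122.91°.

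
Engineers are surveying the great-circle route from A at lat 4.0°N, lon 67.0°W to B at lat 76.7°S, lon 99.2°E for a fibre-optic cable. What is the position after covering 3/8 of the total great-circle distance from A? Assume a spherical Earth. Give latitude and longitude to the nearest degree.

≈ lat 36°S, lon 64°W

From cos δ = sin φ₁ sin φ₂ + cos φ₁ cos φ₂ cos Δλ, the central angle is δ ≈ 1.866 rad (106.9°).
Interpolate at f = 3/8 with slerp weights a = sin((1−f)δ)/sin δ ≈ 0.961, b = sin(fδ)/sin δ ≈ 0.673.
p = a·p₁ + b·p₂ ≈ (0.350, -0.729, -0.588); φ = arcsin(p_z) ≈ -36.01°, λ = atan2(p_y, p_x) ≈ -64.38°.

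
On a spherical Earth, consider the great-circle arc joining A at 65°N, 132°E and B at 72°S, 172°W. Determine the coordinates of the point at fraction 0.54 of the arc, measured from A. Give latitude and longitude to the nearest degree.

From cos δ = sin φ₁ sin φ₂ + cos φ₁ cos φ₂ cos Δλ, the central angle is δ ≈ 2.480 rad (142.1°).
Interpolate at f = 0.54 with slerp weights a = sin((1−f)δ)/sin δ ≈ 1.479, b = sin(fδ)/sin δ ≈ 1.584.
p = a·p₁ + b·p₂ ≈ (-0.903, 0.396, -0.166); φ = arcsin(p_z) ≈ -9.54°, λ = atan2(p_y, p_x) ≈ 156.30°.

≈ 10°S, 156°E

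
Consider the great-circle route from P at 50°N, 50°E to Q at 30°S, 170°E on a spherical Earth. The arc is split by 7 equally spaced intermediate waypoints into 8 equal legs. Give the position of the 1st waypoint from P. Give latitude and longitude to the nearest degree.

Convert each endpoint to a unit vector on the sphere (x = cos φ cos λ, y = cos φ sin λ, z = sin φ).
The central angle between the endpoints is δ = arccos(p₁·p₂) ≈ 2.293 rad (131.4°).
Interpolate at f = 1/8 with slerp weights a = sin((1−f)δ)/sin δ ≈ 1.209, b = sin(fδ)/sin δ ≈ 0.377.
p = a·p₁ + b·p₂ ≈ (0.178, 0.652, 0.737); φ = arcsin(p_z) ≈ 47.50°, λ = atan2(p_y, p_x) ≈ 74.74°.

≈ 48°N, 75°E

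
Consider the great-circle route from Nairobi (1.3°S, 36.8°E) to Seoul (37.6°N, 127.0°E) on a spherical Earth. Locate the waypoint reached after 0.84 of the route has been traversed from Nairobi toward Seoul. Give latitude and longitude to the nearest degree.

≈ 36°N, 109°E

Convert each endpoint to a unit vector on the sphere (x = cos φ cos λ, y = cos φ sin λ, z = sin φ).
The central angle between the endpoints is δ = arccos(p₁·p₂) ≈ 1.587 rad (91.0°).
Interpolate at f = 0.84 with slerp weights a = sin((1−f)δ)/sin δ ≈ 0.251, b = sin(fδ)/sin δ ≈ 0.972.
p = a·p₁ + b·p₂ ≈ (-0.262, 0.766, 0.587); φ = arcsin(p_z) ≈ 35.97°, λ = atan2(p_y, p_x) ≈ 108.91°.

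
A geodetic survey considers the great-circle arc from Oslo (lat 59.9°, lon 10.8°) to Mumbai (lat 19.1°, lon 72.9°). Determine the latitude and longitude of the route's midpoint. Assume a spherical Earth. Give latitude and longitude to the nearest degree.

≈ lat 43°, lon 52°

Convert each endpoint to a unit vector on the sphere (x = cos φ cos λ, y = cos φ sin λ, z = sin φ).
The central angle between the endpoints is δ = arccos(p₁·p₂) ≈ 1.042 rad (59.7°).
Interpolate at f = 1/2 with slerp weights a = sin((1−f)δ)/sin δ ≈ 0.576, b = sin(fδ)/sin δ ≈ 0.576.
p = a·p₁ + b·p₂ ≈ (0.444, 0.575, 0.687); φ = arcsin(p_z) ≈ 43.42°, λ = atan2(p_y, p_x) ≈ 52.31°.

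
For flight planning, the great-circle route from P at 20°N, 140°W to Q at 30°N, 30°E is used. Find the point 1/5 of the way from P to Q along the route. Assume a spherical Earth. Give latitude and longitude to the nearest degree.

≈ 45°N, 133°W

Convert each endpoint to a unit vector on the sphere (x = cos φ cos λ, y = cos φ sin λ, z = sin φ).
The central angle between the endpoints is δ = arccos(p₁·p₂) ≈ 2.253 rad (129.1°).
Interpolate at f = 1/5 with slerp weights a = sin((1−f)δ)/sin δ ≈ 1.254, b = sin(fδ)/sin δ ≈ 0.561.
p = a·p₁ + b·p₂ ≈ (-0.482, -0.514, 0.709); φ = arcsin(p_z) ≈ 45.18°, λ = atan2(p_y, p_x) ≈ -133.13°.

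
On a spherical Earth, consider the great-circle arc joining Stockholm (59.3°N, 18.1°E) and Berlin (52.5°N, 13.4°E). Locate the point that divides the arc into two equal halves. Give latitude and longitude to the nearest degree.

Write both endpoints as unit vectors p₁, p₂ with components (cos φ cos λ, cos φ sin λ, sin φ).
The central angle between the endpoints is δ = arccos(p₁·p₂) ≈ 0.127 rad (7.3°).
Interpolate at f = 1/2 with slerp weights a = sin((1−f)δ)/sin δ ≈ 0.501, b = sin(fδ)/sin δ ≈ 0.501.
p = a·p₁ + b·p₂ ≈ (0.540, 0.150, 0.828); φ = arcsin(p_z) ≈ 55.92°, λ = atan2(p_y, p_x) ≈ 15.54°.

≈ 56°N, 16°E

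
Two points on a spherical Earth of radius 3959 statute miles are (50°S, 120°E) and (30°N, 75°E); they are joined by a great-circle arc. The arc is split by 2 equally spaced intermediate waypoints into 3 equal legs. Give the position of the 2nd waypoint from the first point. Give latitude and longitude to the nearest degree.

Write both endpoints as unit vectors p₁, p₂ with components (cos φ cos λ, cos φ sin λ, sin φ).
The central angle between the endpoints is δ = arccos(p₁·p₂) ≈ 1.560 rad (89.4°).
Interpolate at f = 2/3 with slerp weights a = sin((1−f)δ)/sin δ ≈ 0.497, b = sin(fδ)/sin δ ≈ 0.863.
p = a·p₁ + b·p₂ ≈ (0.034, 0.998, 0.051); φ = arcsin(p_z) ≈ 2.90°, λ = atan2(p_y, p_x) ≈ 88.07°.

≈ (3°N, 88°E)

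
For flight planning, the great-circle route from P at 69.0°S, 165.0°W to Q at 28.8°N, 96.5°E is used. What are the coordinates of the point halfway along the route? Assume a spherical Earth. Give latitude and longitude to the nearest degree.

From cos δ = sin φ₁ sin φ₂ + cos φ₁ cos φ₂ cos Δλ, the central angle is δ ≈ 2.090 rad (119.7°).
Interpolate at f = 1/2 with slerp weights a = sin((1−f)δ)/sin δ ≈ 0.996, b = sin(fδ)/sin δ ≈ 0.996.
p = a·p₁ + b·p₂ ≈ (-0.444, 0.775, -0.450); φ = arcsin(p_z) ≈ -26.75°, λ = atan2(p_y, p_x) ≈ 119.79°.

≈ 27°S, 120°E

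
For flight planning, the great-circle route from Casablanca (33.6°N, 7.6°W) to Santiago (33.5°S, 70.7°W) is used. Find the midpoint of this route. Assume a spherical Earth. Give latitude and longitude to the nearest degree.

≈ (0°N, 39°W)

Convert each endpoint to a unit vector on the sphere (x = cos φ cos λ, y = cos φ sin λ, z = sin φ).
The central angle between the endpoints is δ = arccos(p₁·p₂) ≈ 1.562 rad (89.5°).
Interpolate at f = 1/2 with slerp weights a = sin((1−f)δ)/sin δ ≈ 0.704, b = sin(fδ)/sin δ ≈ 0.704.
p = a·p₁ + b·p₂ ≈ (0.775, -0.632, 0.001); φ = arcsin(p_z) ≈ 0.06°, λ = atan2(p_y, p_x) ≈ -39.17°.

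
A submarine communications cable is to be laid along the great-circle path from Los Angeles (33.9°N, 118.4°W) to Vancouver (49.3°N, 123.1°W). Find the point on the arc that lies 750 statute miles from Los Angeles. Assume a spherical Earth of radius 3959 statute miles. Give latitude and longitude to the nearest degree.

≈ 45°N, 121°W

Write both endpoints as unit vectors p₁, p₂ with components (cos φ cos λ, cos φ sin λ, sin φ).
The central angle between the endpoints is δ = arccos(p₁·p₂) ≈ 0.276 rad (15.8°). The total great-circle distance is δ·R ≈ 0.276 × 3959 ≈ 1091 mi, so the target fraction is f = 750/1091 ≈ 0.688.
Interpolate at f ≈ 0.688 with slerp weights a = sin((1−f)δ)/sin δ ≈ 0.316, b = sin(fδ)/sin δ ≈ 0.692.
p = a·p₁ + b·p₂ ≈ (-0.371, -0.609, 0.701); φ = arcsin(p_z) ≈ 44.51°, λ = atan2(p_y, p_x) ≈ -121.37°.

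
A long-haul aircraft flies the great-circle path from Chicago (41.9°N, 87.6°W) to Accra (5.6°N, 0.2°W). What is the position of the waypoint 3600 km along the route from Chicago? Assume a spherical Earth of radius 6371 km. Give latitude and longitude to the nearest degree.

Write both endpoints as unit vectors p₁, p₂ with components (cos φ cos λ, cos φ sin λ, sin φ).
The central angle between the endpoints is δ = arccos(p₁·p₂) ≈ 1.472 rad (84.3°). The total great-circle distance is δ·R ≈ 1.472 × 6371 ≈ 9377 km, so the target fraction is f = 3600/9377 ≈ 0.384.
Interpolate at f ≈ 0.384 with slerp weights a = sin((1−f)δ)/sin δ ≈ 0.791, b = sin(fδ)/sin δ ≈ 0.538.
p = a·p₁ + b·p₂ ≈ (0.560, -0.590, 0.581); φ = arcsin(p_z) ≈ 35.52°, λ = atan2(p_y, p_x) ≈ -46.50°.

≈ (36°N, 47°W)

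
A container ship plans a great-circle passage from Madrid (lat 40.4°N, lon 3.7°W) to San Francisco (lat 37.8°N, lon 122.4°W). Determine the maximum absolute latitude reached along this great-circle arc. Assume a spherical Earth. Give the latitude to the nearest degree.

≈ 58°N

The great circle lies in the plane with unit normal n̂ = (p₁ × p₂)/|p₁ × p₂|.
Here n̂_z ≈ -0.531; the vertex latitude is φ_max = arccos|n̂_z| ≈ 57.9°.
Check via Clairaut: cos φ_max = |cos φ₁| · sin C = cos(40.4°)·sin(44.2°) ≈ 0.531, again giving ≈ 57.9°.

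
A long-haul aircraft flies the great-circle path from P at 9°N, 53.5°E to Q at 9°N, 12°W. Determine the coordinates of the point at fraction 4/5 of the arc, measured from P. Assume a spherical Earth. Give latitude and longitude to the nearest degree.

≈ 10°N, 1°E

Convert each endpoint to a unit vector on the sphere (x = cos φ cos λ, y = cos φ sin λ, z = sin φ).
The central angle between the endpoints is δ = arccos(p₁·p₂) ≈ 1.127 rad (64.6°).
Interpolate at f = 4/5 with slerp weights a = sin((1−f)δ)/sin δ ≈ 0.248, b = sin(fδ)/sin δ ≈ 0.869.
p = a·p₁ + b·p₂ ≈ (0.984, 0.018, 0.175); φ = arcsin(p_z) ≈ 10.05°, λ = atan2(p_y, p_x) ≈ 1.06°.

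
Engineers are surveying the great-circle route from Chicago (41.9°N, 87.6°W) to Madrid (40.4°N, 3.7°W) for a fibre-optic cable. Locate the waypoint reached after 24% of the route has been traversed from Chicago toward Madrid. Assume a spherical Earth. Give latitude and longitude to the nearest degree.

≈ 48°N, 69°W

The haversine formula gives a central angle δ ≈ 1.055 rad (60.5°) between the endpoints.
Interpolate at f = 0.24 with slerp weights a = sin((1−f)δ)/sin δ ≈ 0.826, b = sin(fδ)/sin δ ≈ 0.288.
p = a·p₁ + b·p₂ ≈ (0.245, -0.628, 0.738); φ = arcsin(p_z) ≈ 47.59°, λ = atan2(p_y, p_x) ≈ -68.73°.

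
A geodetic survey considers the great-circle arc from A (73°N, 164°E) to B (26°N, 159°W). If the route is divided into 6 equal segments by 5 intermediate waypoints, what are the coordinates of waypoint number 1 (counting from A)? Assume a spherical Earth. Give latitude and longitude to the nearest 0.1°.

≈ (66.2°N, 178.8°E)

From cos δ = sin φ₁ sin φ₂ + cos φ₁ cos φ₂ cos Δλ, the central angle is δ ≈ 0.890 rad (51.0°).
Interpolate at f = 1/6 with slerp weights a = sin((1−f)δ)/sin δ ≈ 0.869, b = sin(fδ)/sin δ ≈ 0.190.
p = a·p₁ + b·p₂ ≈ (-0.404, 0.009, 0.915); φ = arcsin(p_z) ≈ 66.17°, λ = atan2(p_y, p_x) ≈ 178.75°.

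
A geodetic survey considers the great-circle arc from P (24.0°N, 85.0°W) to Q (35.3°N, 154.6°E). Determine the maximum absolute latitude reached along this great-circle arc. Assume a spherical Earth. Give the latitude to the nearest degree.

The great circle lies in the plane with unit normal n̂ = (p₁ × p₂)/|p₁ × p₂|.
Here n̂_z ≈ -0.650; the vertex latitude is φ_max = arccos|n̂_z| ≈ 49.5°.
Check via Clairaut: cos φ_max = |cos φ₁| · sin C = cos(24.0°)·sin(45.3°) ≈ 0.650, again giving ≈ 49.5°.

≈ 49°N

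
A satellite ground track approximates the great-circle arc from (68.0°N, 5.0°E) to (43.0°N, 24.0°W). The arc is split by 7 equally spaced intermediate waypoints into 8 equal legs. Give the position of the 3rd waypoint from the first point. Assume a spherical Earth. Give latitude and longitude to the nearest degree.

Write both endpoints as unit vectors p₁, p₂ with components (cos φ cos λ, cos φ sin λ, sin φ).
The central angle between the endpoints is δ = arccos(p₁·p₂) ≈ 0.512 rad (29.3°).
Interpolate at f = 3/8 with slerp weights a = sin((1−f)δ)/sin δ ≈ 0.642, b = sin(fδ)/sin δ ≈ 0.389.
p = a·p₁ + b·p₂ ≈ (0.500, -0.095, 0.861); φ = arcsin(p_z) ≈ 59.42°, λ = atan2(p_y, p_x) ≈ -10.75°.

≈ (59°N, 11°W)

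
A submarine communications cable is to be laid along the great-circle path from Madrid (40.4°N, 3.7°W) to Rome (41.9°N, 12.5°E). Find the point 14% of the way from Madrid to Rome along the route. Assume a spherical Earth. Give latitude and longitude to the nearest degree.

Convert each endpoint to a unit vector on the sphere (x = cos φ cos λ, y = cos φ sin λ, z = sin φ).
The central angle between the endpoints is δ = arccos(p₁·p₂) ≈ 0.214 rad (12.3°).
Interpolate at f = 0.14 with slerp weights a = sin((1−f)δ)/sin δ ≈ 0.862, b = sin(fδ)/sin δ ≈ 0.141.
p = a·p₁ + b·p₂ ≈ (0.757, -0.020, 0.653); φ = arcsin(p_z) ≈ 40.75°, λ = atan2(p_y, p_x) ≈ -1.48°.

≈ 41°N, 1°W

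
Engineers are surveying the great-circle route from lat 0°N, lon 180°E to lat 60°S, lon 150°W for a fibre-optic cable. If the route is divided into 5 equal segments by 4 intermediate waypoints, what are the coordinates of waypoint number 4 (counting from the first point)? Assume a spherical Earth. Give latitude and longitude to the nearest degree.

Convert each endpoint to a unit vector on the sphere (x = cos φ cos λ, y = cos φ sin λ, z = sin φ).
The central angle between the endpoints is δ = arccos(p₁·p₂) ≈ 1.123 rad (64.3°).
Interpolate at f = 4/5 with slerp weights a = sin((1−f)δ)/sin δ ≈ 0.247, b = sin(fδ)/sin δ ≈ 0.868.
p = a·p₁ + b·p₂ ≈ (-0.623, -0.217, -0.752); φ = arcsin(p_z) ≈ -48.73°, λ = atan2(p_y, p_x) ≈ -160.79°.

≈ lat 49°S, lon 161°W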